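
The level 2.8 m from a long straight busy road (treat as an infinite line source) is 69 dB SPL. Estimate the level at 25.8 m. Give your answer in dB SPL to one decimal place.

59.4 dB SPL

Cylindrical spreading from a line source gives a 10·log₁₀(r₂/r₁) drop.
L₂ = 69 − 10·log₁₀(25.8/2.8) = 69 − 9.645 = 59.36 dB SPL.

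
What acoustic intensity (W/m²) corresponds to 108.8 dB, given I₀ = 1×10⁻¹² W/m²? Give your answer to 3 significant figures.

0.0759 W/m²

I = I₀·10^(L/10) = 10⁻¹² × 10^(108.8/10) = 10^(-1.120).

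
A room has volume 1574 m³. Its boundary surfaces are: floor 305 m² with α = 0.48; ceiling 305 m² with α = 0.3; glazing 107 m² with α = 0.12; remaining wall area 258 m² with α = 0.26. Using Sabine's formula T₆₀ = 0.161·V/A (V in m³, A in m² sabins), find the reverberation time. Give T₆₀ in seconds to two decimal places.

Total absorption A = 305·0.48 + 305·0.3 + 107·0.12 + 258·0.26 = 317.82 m² sabins.
T₆₀ = 0.161 × 1574 / 317.82 = 0.797 s.

0.80 s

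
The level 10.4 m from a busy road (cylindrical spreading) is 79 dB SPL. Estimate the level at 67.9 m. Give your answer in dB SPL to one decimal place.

70.9 dB SPL

For a line source, L₂ = L₁ − 10·log₁₀(r₂/r₁).
L₂ = 79 − 10·log₁₀(67.9/10.4) = 79 − 8.148 = 70.85 dB SPL.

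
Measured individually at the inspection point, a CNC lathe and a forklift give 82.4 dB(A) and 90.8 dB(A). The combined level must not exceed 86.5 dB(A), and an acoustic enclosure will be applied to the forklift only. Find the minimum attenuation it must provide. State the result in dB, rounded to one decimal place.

6.4 dB

The untreated sources together contribute 10^(82.4/10) = 1.738e+08, i.e. 82.40 dB(A).
The limit corresponds to 10^(86.5/10) = 4.467e+08; subtracting the fixed part leaves 2.729e+08 for the forklift, i.e. 84.36 dB(A).
So the forklift must be reduced from 90.8 to 84.36 dB(A): IL = 6.44 dB.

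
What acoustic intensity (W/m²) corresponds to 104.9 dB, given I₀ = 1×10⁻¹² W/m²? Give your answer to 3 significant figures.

0.0309 W/m²

I = I₀·10^(L/10) = 10⁻¹² × 10^(104.9/10) = 10^(-1.510).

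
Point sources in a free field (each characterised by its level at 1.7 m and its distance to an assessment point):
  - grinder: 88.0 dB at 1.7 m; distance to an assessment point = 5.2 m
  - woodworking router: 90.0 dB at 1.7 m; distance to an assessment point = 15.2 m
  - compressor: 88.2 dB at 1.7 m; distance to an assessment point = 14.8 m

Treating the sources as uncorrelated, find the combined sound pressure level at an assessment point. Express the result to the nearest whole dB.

79 dB

First find each source's level at the receiver (point-source: −20·log₁₀(r/r_ref)), then combine on an intensity basis.
grinder: 88.0 − 20·log₁₀(5.2/1.7) = 88.0 − 9.71 = 78.29 dB.
woodworking router: 90.0 − 20·log₁₀(15.2/1.7) = 90.0 − 19.03 = 70.97 dB.
compressor: 88.2 − 20·log₁₀(14.8/1.7) = 88.2 − 18.80 = 69.40 dB.
Σ 10^(L/10) = 8.866e+07 → L_total = 10·log₁₀(8.866e+07) = 79.48 dB.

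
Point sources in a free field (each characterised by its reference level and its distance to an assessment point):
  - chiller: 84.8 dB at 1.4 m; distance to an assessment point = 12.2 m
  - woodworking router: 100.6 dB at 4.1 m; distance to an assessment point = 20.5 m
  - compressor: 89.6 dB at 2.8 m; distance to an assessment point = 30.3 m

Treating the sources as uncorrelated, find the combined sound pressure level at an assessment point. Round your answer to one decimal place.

Apply inverse-square spreading to bring every level to the receiver, then sum 10^(L/10).
chiller: 84.8 − 20·log₁₀(12.2/1.4) = 84.8 − 18.80 = 66.00 dB.
woodworking router: 100.6 − 20·log₁₀(20.5/4.1) = 100.6 − 13.98 = 86.62 dB.
compressor: 89.6 − 20·log₁₀(30.3/2.8) = 89.6 − 20.69 = 68.91 dB.
Σ 10^(L/10) = 4.710e+08 → L_total = 10·log₁₀(4.710e+08) = 86.73 dB.

86.7 dB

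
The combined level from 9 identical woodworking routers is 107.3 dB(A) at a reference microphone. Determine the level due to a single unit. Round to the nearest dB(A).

98 dB(A)

9 equal contributions raise the level by 10·log₁₀ 9 = 9.542 dB, so each unit alone gives 107.3 − 9.542.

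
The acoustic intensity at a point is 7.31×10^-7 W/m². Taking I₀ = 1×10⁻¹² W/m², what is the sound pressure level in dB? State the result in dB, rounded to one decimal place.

58.6 dB

L = 10·log₁₀(I/I₀) = 10·log₁₀(7.31×10^-7/10⁻¹²) = 10·log₁₀(7.31×10^5).
L = 10·(0.8639 + 5) = 58.64 dB.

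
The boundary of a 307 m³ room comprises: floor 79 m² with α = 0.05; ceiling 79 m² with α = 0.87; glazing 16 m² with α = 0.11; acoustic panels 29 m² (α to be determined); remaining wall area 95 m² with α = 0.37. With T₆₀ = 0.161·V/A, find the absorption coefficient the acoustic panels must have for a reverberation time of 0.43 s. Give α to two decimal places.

0.18

From T₆₀ = 0.161·V/A, the target T₆₀ = 0.43 s needs A = 0.161·307/0.43 = 114.95 m².
Absorption from the other surfaces = 79·0.05 + 79·0.87 + 16·0.11 + 95·0.37 = 109.59 m², so the acoustic panels must supply 5.36 m² over 29 m².
α = 5.36/29 = 0.185.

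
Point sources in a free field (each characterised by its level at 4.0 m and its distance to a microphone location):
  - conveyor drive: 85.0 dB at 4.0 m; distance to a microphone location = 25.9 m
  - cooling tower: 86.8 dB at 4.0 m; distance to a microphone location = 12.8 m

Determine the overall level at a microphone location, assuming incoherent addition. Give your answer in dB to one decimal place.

77.3 dB

Propagate each source to the receiver with L = L_ref − 20·log₁₀(r/r_ref), then add intensities.
conveyor drive: 85.0 − 20·log₁₀(25.9/4.0) = 85.0 − 16.22 = 68.78 dB.
cooling tower: 86.8 − 20·log₁₀(12.8/4.0) = 86.8 − 10.10 = 76.70 dB.
Σ 10^(L/10) = 5.428e+07 → L_total = 10·log₁₀(5.428e+07) = 77.35 dB.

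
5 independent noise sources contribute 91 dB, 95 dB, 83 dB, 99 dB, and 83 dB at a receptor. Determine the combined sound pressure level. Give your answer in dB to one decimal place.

101.1 dB

Incoherent sources combine by intensity addition: L_total = 10·log₁₀(Σ 10^(L_i/10)).
Σ 10^(L/10) = 10^(91/10) + 10^(95/10) + 10^(83/10) + 10^(99/10) + 10^(83/10) = 1.276e+10.
L_total = 10·log₁₀(1.276e+10) = 101.06 dB.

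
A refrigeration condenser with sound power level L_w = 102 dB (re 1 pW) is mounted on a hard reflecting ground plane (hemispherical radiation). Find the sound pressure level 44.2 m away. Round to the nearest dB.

61 dB

L_p = L_w − 10·log₁₀(2π·r²) with r = 44.2 m.
2π·r² = 1.228e+04 m², 10·log₁₀ of that is 40.890 dB.
L_p = 102 − 40.890 = 61.11 dB.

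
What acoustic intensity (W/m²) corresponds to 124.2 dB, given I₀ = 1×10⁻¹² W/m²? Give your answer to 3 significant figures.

2.63 W/m²

I/I₀ = 10^(124.2/10) = 2.63e+12, so I = 2.63e+12 × 10⁻¹² W/m².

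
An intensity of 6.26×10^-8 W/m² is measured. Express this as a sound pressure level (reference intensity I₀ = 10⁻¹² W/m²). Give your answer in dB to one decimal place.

L = 10·log₁₀(I/I₀) = 10·log₁₀(6.26×10^-8/10⁻¹²) = 10·log₁₀(6.26×10^4).
L = 10·(0.7966 + 4) = 47.97 dB.

48.0 dB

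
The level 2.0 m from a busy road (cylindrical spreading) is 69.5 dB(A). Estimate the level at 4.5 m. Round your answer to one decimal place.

For a line source, L₂ = L₁ − 10·log₁₀(r₂/r₁).
L₂ = 69.5 − 10·log₁₀(4.5/2.0) = 69.5 − 3.522 = 65.98 dB(A).

66.0 dB(A)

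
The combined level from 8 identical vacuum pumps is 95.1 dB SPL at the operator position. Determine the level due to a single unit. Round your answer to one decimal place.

86.1 dB SPL

For N identical incoherent sources L_total = L₁ + 10·log₁₀ N, so L₁ = 95.1 − 10·log₁₀(8) = 95.1 − 9.031.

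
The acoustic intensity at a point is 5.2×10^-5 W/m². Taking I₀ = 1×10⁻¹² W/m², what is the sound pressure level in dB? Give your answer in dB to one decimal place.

77.2 dB

I/I₀ = 5.2×10^-5/10⁻¹² = 5.2×10^7, and L = 10·log₁₀(I/I₀).
L = 10·(0.7160 + 7) = 77.16 dB.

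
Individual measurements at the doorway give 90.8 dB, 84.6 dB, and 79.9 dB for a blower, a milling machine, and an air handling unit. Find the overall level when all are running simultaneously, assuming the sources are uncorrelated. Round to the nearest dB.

92 dB

Incoherent sources combine by intensity addition: L_total = 10·log₁₀(Σ 10^(L_i/10)).
Σ 10^(L/10) = 10^(90.8/10) + 10^(84.6/10) + 10^(79.9/10) = 1.588e+09.
L_total = 10·log₁₀(1.588e+09) = 92.01 dB.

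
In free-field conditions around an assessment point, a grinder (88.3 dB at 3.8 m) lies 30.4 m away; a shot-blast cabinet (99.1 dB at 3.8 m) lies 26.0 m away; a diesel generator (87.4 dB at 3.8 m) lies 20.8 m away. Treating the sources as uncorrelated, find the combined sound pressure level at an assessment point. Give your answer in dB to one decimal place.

83.1 dB

First find each source's level at the receiver (point-source: −20·log₁₀(r/r_ref)), then combine on an intensity basis.
grinder: 88.3 − 20·log₁₀(30.4/3.8) = 88.3 − 18.06 = 70.24 dB.
shot-blast cabinet: 99.1 − 20·log₁₀(26.0/3.8) = 99.1 − 16.70 = 82.40 dB.
diesel generator: 87.4 − 20·log₁₀(20.8/3.8) = 87.4 − 14.77 = 72.63 dB.
Σ 10^(L/10) = 2.025e+08 → L_total = 10·log₁₀(2.025e+08) = 83.06 dB.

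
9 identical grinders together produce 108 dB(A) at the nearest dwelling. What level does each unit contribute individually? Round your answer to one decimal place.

Dividing the total intensity by 9 lowers the level by 10·log₁₀ 9 = 9.542 dB: L₁ = 108 − 9.542.

98.5 dB(A)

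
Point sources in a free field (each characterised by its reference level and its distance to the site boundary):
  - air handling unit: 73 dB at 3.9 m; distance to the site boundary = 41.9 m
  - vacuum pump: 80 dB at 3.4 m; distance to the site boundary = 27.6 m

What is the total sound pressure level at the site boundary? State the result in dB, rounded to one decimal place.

Propagate each source to the receiver with L = L_ref − 20·log₁₀(r/r_ref), then add intensities.
air handling unit: 73 − 20·log₁₀(41.9/3.9) = 73 − 20.62 = 52.38 dB.
vacuum pump: 80 − 20·log₁₀(27.6/3.4) = 80 − 18.19 = 61.81 dB.
Σ 10^(L/10) = 1.690e+06 → L_total = 10·log₁₀(1.690e+06) = 62.28 dB.

62.3 dB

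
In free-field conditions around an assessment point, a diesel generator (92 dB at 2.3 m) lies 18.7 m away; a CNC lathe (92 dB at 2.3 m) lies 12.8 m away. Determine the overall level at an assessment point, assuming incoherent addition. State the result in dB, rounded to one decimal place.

Apply inverse-square spreading to bring every level to the receiver, then sum 10^(L/10).
diesel generator: 92 − 20·log₁₀(18.7/2.3) = 92 − 18.20 = 73.80 dB.
CNC lathe: 92 − 20·log₁₀(12.8/2.3) = 92 − 14.91 = 77.09 dB.
Σ 10^(L/10) = 7.515e+07 → L_total = 10·log₁₀(7.515e+07) = 78.76 dB.

78.8 dB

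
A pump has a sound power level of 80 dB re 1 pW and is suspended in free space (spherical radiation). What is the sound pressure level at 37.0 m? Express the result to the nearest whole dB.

38 dB

Free-field spherical radiation: L_p = L_w − 10·log₁₀(4π·r²), r = 37.0 m.
4π·r² = 1.72e+04 m², 10·log₁₀ of that is 42.356 dB.
L_p = 80 − 42.356 = 37.64 dB.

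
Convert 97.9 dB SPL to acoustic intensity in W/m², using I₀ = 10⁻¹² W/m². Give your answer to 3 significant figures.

I = I₀·10^(L/10) = 10⁻¹² × 10^(97.9/10) = 10^(-2.210).

0.00617 W/m²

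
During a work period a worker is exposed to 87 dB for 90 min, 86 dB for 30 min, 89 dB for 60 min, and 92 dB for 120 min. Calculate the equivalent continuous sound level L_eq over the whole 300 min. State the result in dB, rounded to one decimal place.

The energy average is taken in the linear domain: L_eq = 10·log₁₀[(Σ tᵢ·10^(Lᵢ/10))/T], T = 300 min.
Σ tᵢ·10^(Lᵢ/10) = 90·10^(87/10) + 30·10^(86/10) + 60·10^(89/10) + 120·10^(92/10) = 2.949e+11.
L_eq = 10·log₁₀(2.949e+11/300) = 89.93 dB.

89.9 dB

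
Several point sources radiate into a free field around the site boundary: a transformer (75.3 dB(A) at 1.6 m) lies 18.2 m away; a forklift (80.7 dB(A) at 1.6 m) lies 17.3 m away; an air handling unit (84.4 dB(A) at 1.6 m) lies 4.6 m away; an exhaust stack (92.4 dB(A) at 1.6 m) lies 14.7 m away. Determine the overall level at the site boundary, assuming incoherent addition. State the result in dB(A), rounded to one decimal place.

77.4 dB(A)

First find each source's level at the receiver (point-source: −20·log₁₀(r/r_ref)), then combine on an intensity basis.
transformer: 75.3 − 20·log₁₀(18.2/1.6) = 75.3 − 21.12 = 54.18 dB(A).
forklift: 80.7 − 20·log₁₀(17.3/1.6) = 80.7 − 20.68 = 60.02 dB(A).
air handling unit: 84.4 − 20·log₁₀(4.6/1.6) = 84.4 − 9.17 = 75.23 dB(A).
exhaust stack: 92.4 − 20·log₁₀(14.7/1.6) = 92.4 − 19.26 = 73.14 dB(A).
Σ 10^(L/10) = 5.518e+07 → L_total = 10·log₁₀(5.518e+07) = 77.42 dB(A).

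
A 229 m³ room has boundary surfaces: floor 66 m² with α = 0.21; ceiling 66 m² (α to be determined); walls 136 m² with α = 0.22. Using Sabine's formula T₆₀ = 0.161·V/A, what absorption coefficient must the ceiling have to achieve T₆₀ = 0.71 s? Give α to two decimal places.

0.12

A = 0.161·V/T₆₀ = 0.161·229/0.71 = 51.93 m² sabins.
Absorption from the other surfaces = 66·0.21 + 136·0.22 = 43.78 m², so the ceiling must supply 8.15 m² over 66 m².
α = 8.15/66 = 0.123.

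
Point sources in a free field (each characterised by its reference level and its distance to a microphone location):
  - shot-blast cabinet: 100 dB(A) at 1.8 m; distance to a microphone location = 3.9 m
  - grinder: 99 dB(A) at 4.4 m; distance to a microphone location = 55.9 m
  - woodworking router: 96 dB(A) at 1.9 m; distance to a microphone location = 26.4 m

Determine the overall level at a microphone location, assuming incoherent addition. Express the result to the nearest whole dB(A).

93 dB(A)

First find each source's level at the receiver (point-source: −20·log₁₀(r/r_ref)), then combine on an intensity basis.
shot-blast cabinet: 100 − 20·log₁₀(3.9/1.8) = 100 − 6.72 = 93.28 dB(A).
grinder: 99 − 20·log₁₀(55.9/4.4) = 99 − 22.08 = 76.92 dB(A).
woodworking router: 96 − 20·log₁₀(26.4/1.9) = 96 − 22.86 = 73.14 dB(A).
Σ 10^(L/10) = 2.200e+09 → L_total = 10·log₁₀(2.200e+09) = 93.42 dB(A).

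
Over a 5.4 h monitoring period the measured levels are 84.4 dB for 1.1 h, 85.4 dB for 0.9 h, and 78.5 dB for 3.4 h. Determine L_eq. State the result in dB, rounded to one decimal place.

The energy average is taken in the linear domain: L_eq = 10·log₁₀[(Σ tᵢ·10^(Lᵢ/10))/T], T = 5.4 h.
Σ tᵢ·10^(Lᵢ/10) = 1.1·10^(84.4/10) + 0.9·10^(85.4/10) + 3.4·10^(78.5/10) = 8.557e+08.
L_eq = 10·log₁₀(8.557e+08/5.4) = 82.00 dB.

82.0 dB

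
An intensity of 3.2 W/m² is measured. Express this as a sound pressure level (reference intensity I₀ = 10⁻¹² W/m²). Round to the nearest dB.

125 dB

I/I₀ = 3.2/10⁻¹² = 3.2×10^12, and L = 10·log₁₀(I/I₀).
L = 10·(0.5051 + 12) = 125.05 dB.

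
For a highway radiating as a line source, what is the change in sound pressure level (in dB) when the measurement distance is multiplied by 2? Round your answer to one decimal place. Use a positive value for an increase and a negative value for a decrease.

-3.0 dB

With cylindrical spreading the level changes by −10·log₁₀(r₂/r₁).
ΔL = −10·log₁₀(2) = -3.01 dB.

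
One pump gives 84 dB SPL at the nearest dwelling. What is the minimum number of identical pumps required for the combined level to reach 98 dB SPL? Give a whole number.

N identical sources give L₁ + 10·log₁₀ N, so require 10·log₁₀ N ≥ 98 − 84 = 14.0 dB.
N ≥ 10^(14.0/10) = 25.119, so N = 26.

26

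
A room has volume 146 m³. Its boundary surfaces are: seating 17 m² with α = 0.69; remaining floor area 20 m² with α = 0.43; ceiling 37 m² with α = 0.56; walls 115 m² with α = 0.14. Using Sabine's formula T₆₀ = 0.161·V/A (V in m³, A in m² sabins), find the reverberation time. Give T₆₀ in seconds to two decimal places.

0.41 s

A = Σ Sᵢαᵢ = 17·0.69 + 20·0.43 + 37·0.56 + 115·0.14 = 57.15 m².
T₆₀ = 0.161 × 146 / 57.15 = 0.411 s.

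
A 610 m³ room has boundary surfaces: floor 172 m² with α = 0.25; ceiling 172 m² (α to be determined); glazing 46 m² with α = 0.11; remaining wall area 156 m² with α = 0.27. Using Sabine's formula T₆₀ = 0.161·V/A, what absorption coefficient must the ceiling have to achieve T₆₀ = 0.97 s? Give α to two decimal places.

0.06

Required total absorption A = 0.161·610/0.97 = 101.25 m².
Absorption from the other surfaces = 172·0.25 + 46·0.11 + 156·0.27 = 90.18 m², so the ceiling must supply 11.07 m² over 172 m².
α = 11.07/172 = 0.064.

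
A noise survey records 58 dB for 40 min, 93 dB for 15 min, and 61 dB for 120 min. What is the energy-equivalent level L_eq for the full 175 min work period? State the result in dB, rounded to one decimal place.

82.4 dB

L_eq = 10·log₁₀[(1/T)·Σ tᵢ·10^(Lᵢ/10)] with T = 175 min.
Σ tᵢ·10^(Lᵢ/10) = 40·10^(58/10) + 15·10^(93/10) + 120·10^(61/10) = 3.011e+10.
L_eq = 10·log₁₀(3.011e+10/175) = 82.36 dB.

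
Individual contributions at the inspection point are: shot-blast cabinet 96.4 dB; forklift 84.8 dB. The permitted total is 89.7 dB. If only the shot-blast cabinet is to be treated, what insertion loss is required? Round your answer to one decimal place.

8.4 dB

The untreated sources together contribute 10^(84.8/10) = 3.020e+08, i.e. 84.80 dB.
To meet 89.7 dB overall, the treated shot-blast cabinet may contribute at most 10^(89.7/10) − 3.020e+08 = 6.313e+08, i.e. 88.00 dB.
So the shot-blast cabinet must be reduced from 96.4 to 88.00 dB: IL = 8.40 dB.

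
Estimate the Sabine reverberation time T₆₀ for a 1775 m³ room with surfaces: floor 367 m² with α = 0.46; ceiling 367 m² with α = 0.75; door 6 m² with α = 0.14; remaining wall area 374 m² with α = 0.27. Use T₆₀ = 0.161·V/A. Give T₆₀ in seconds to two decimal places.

A = Σ Sᵢαᵢ = 367·0.46 + 367·0.75 + 6·0.14 + 374·0.27 = 545.89 m².
T₆₀ = 0.161·V/A = 0.161·1775/545.89 = 0.524 s.

0.52 s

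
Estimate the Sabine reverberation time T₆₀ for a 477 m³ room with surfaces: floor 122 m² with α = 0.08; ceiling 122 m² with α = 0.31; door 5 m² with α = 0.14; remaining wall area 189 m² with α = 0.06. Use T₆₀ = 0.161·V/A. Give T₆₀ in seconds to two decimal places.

A = Σ Sᵢαᵢ = 122·0.08 + 122·0.31 + 5·0.14 + 189·0.06 = 59.62 m².
T₆₀ = 0.161·V/A = 0.161·477/59.62 = 1.288 s.

1.29 s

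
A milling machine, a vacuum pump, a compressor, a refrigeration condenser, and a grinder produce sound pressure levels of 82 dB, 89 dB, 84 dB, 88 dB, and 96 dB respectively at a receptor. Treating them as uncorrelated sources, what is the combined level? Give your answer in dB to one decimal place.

97.6 dB

For uncorrelated sources the intensities add, so convert each level to linear form, sum, and take 10·log₁₀ of the total.
Σ 10^(L/10) = 10^(82/10) + 10^(89/10) + 10^(84/10) + 10^(88/10) + 10^(96/10) = 5.816e+09.
L_total = 10·log₁₀(5.816e+09) = 97.65 dB.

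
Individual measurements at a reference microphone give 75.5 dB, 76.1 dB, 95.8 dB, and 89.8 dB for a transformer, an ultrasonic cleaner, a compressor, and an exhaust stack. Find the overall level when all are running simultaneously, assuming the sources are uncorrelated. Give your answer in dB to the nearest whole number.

Incoherent sources combine by intensity addition: L_total = 10·log₁₀(Σ 10^(L_i/10)).
Σ 10^(L/10) = 10^(75.5/10) + 10^(76.1/10) + 10^(95.8/10) + 10^(89.8/10) = 4.833e+09.
L_total = 10·log₁₀(4.833e+09) = 96.84 dB.

97 dB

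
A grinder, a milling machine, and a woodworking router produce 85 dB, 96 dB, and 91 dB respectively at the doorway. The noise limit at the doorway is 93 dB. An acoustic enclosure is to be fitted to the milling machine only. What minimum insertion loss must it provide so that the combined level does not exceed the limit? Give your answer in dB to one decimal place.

9.8 dB

The untreated sources together contribute 10^(85/10) + 10^(91/10) = 1.575e+09, i.e. 91.97 dB.
The limit corresponds to 10^(93/10) = 1.995e+09; subtracting the fixed part leaves 4.201e+08 for the milling machine, i.e. 86.23 dB.
So the milling machine must be reduced from 96 to 86.23 dB: IL = 9.77 dB.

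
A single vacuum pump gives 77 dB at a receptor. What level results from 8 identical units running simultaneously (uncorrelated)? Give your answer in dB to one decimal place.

86.0 dB

N identical incoherent sources raise the level by 10·log₁₀ N.
L_total = 77 + 10·log₁₀(8) = 77 + 9.031 = 86.03 dB.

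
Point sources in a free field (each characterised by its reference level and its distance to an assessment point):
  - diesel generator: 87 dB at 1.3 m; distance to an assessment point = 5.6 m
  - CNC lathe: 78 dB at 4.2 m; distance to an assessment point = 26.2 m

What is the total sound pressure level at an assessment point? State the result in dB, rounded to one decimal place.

74.6 dB

First find each source's level at the receiver (point-source: −20·log₁₀(r/r_ref)), then combine on an intensity basis.
diesel generator: 87 − 20·log₁₀(5.6/1.3) = 87 − 12.68 = 74.32 dB.
CNC lathe: 78 − 20·log₁₀(26.2/4.2) = 78 − 15.90 = 62.10 dB.
Σ 10^(L/10) = 2.863e+07 → L_total = 10·log₁₀(2.863e+07) = 74.57 dB.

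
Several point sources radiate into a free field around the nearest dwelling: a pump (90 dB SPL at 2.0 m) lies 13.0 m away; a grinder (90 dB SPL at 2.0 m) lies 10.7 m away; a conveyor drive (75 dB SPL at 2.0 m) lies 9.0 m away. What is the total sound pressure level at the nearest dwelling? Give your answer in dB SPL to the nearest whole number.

First find each source's level at the receiver (point-source: −20·log₁₀(r/r_ref)), then combine on an intensity basis.
pump: 90 − 20·log₁₀(13.0/2.0) = 90 − 16.26 = 73.74 dB SPL.
grinder: 90 − 20·log₁₀(10.7/2.0) = 90 − 14.57 = 75.43 dB SPL.
conveyor drive: 75 − 20·log₁₀(9.0/2.0) = 75 − 13.06 = 61.94 dB SPL.
Σ 10^(L/10) = 6.017e+07 → L_total = 10·log₁₀(6.017e+07) = 77.79 dB SPL.

78 dB SPL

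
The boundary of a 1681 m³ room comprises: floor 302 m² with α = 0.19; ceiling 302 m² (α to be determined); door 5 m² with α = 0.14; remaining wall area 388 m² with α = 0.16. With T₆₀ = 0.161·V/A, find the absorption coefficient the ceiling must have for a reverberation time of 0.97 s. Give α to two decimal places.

0.53

Required total absorption A = 0.161·1681/0.97 = 279.01 m².
Absorption from the other surfaces = 302·0.19 + 5·0.14 + 388·0.16 = 120.16 m², so the ceiling must supply 158.85 m² over 302 m².
α = 158.85/302 = 0.526.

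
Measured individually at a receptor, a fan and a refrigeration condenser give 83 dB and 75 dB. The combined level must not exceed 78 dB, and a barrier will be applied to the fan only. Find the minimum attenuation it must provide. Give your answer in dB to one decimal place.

Everything except the fan sums to 10^(75/10) = 3.162e+07 in linear terms, 75.00 dB.
To meet 78 dB overall, the treated fan may contribute at most 10^(78/10) − 3.162e+07 = 3.147e+07, i.e. 74.98 dB.
So the fan must be reduced from 83 to 74.98 dB: IL = 8.02 dB.

8.0 dB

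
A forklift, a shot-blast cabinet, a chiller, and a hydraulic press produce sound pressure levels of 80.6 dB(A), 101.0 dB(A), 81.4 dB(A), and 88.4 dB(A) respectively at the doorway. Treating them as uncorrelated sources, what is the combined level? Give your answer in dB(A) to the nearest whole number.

101 dB(A)

For uncorrelated sources the intensities add, so convert each level to linear form, sum, and take 10·log₁₀ of the total.
Σ 10^(L/10) = 10^(80.6/10) + 10^(101.0/10) + 10^(81.4/10) + 10^(88.4/10) = 1.353e+10.
L_total = 10·log₁₀(1.353e+10) = 101.31 dB(A).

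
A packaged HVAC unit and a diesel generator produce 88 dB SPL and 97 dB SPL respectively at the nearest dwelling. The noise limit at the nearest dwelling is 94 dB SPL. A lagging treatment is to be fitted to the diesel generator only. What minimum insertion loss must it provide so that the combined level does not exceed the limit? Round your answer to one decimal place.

4.3 dB

Everything except the diesel generator sums to 10^(88/10) = 6.310e+08 in linear terms, 88.00 dB SPL.
To meet 94 dB SPL overall, the treated diesel generator may contribute at most 10^(94/10) − 6.310e+08 = 1.881e+09, i.e. 92.74 dB SPL.
So the diesel generator must be reduced from 97 to 92.74 dB SPL: IL = 4.26 dB.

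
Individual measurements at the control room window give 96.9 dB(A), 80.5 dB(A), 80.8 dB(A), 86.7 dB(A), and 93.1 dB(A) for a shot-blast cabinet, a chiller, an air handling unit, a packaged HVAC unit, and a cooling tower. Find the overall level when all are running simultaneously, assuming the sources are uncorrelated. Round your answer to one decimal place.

Incoherent sources combine by intensity addition: L_total = 10·log₁₀(Σ 10^(L_i/10)).
Σ 10^(L/10) = 10^(96.9/10) + 10^(80.5/10) + 10^(80.8/10) + 10^(86.7/10) + 10^(93.1/10) = 7.640e+09.
L_total = 10·log₁₀(7.640e+09) = 98.83 dB(A).

98.8 dB(A)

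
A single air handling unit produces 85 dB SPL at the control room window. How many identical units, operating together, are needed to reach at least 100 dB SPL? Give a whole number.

32

Need L₁ + 10·log₁₀ N ≥ 100, i.e. log₁₀ N ≥ 1.50.
N ≥ 10^(15.0/10) = 31.623, so N = 32.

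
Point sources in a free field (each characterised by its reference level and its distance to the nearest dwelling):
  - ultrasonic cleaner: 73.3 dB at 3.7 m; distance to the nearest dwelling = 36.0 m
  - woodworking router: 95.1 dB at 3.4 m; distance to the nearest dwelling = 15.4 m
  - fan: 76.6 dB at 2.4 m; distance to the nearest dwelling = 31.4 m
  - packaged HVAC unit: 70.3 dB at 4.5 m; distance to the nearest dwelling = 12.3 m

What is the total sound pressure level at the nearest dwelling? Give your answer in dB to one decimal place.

82.0 dB

First find each source's level at the receiver (point-source: −20·log₁₀(r/r_ref)), then combine on an intensity basis.
ultrasonic cleaner: 73.3 − 20·log₁₀(36.0/3.7) = 73.3 − 19.76 = 53.54 dB.
woodworking router: 95.1 − 20·log₁₀(15.4/3.4) = 95.1 − 13.12 = 81.98 dB.
fan: 76.6 − 20·log₁₀(31.4/2.4) = 76.6 − 22.33 = 54.27 dB.
packaged HVAC unit: 70.3 − 20·log₁₀(12.3/4.5) = 70.3 − 8.73 = 61.57 dB.
Σ 10^(L/10) = 1.597e+08 → L_total = 10·log₁₀(1.597e+08) = 82.03 dB.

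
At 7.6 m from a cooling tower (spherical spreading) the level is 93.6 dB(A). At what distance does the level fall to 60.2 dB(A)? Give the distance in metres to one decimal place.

Point-source spreading drops the level by 20·log₁₀(r₂/r₁); inverting, r₂/r₁ = 10^(ΔL/20).
r₂ = 7.6·10^((93.6−60.2)/20) = 7.6·10^(33.4/20) = 355.48 m.

355.5 m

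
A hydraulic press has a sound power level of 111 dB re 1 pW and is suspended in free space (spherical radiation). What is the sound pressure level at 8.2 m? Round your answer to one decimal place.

L_p = L_w − 10·log₁₀(4π·r²) with r = 8.2 m.
4π·r² = 845 m², 10·log₁₀ of that is 29.268 dB.
L_p = 111 − 29.268 = 81.73 dB.

81.7 dB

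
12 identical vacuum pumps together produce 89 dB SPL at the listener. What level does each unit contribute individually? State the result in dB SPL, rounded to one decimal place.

12 equal contributions raise the level by 10·log₁₀ 12 = 10.792 dB, so each unit alone gives 89 − 10.792.

78.2 dB SPL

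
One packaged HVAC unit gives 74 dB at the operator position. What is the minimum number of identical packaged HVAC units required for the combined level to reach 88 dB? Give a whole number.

26

The shortfall is 88 − 74 = 14.0 dB, and N units add 10·log₁₀ N, so need 10·log₁₀ N ≥ 14.0.
N ≥ 10^(14.0/10) = 25.119, so N = 26.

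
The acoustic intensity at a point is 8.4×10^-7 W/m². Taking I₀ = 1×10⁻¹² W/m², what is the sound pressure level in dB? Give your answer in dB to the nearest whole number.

59 dB

I/I₀ = 8.4×10^-7/10⁻¹² = 8.4×10^5, and L = 10·log₁₀(I/I₀).
L = 10·(0.9243 + 5) = 59.24 dB.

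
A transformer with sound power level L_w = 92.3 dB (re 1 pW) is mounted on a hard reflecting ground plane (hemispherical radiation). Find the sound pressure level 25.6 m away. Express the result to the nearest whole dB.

L_p = L_w − 10·log₁₀(2π·r²) with r = 25.6 m.
2π·r² = 4118 m², 10·log₁₀ of that is 36.147 dB.
L_p = 92.3 − 36.147 = 56.15 dB.

56 dB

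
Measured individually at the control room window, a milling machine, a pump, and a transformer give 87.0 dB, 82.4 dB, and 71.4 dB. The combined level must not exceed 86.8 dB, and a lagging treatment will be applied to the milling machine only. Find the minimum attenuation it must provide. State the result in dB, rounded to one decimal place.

2.4 dB

The untreated sources together contribute 10^(82.4/10) + 10^(71.4/10) = 1.876e+08, i.e. 82.73 dB.
To meet 86.8 dB overall, the treated milling machine may contribute at most 10^(86.8/10) − 1.876e+08 = 2.910e+08, i.e. 84.64 dB.
Required insertion loss = 87.0 − 84.64 = 2.36 dB.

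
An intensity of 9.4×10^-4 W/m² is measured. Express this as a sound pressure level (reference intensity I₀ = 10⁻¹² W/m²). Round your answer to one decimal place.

L = 10·log₁₀(I/I₀) = 10·log₁₀(9.4×10^-4/10⁻¹²) = 10·log₁₀(9.4×10^8).
L = 10·(0.9731 + 8) = 89.73 dB.

89.7 dB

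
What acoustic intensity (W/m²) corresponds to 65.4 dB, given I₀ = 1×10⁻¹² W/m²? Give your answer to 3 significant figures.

I = I₀·10^(L/10) = 10⁻¹² × 10^(65.4/10) = 10^(-5.460).

3.47e-06 W/m²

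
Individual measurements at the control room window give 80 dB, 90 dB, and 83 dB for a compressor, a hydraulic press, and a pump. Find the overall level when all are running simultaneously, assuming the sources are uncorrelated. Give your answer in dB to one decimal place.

For uncorrelated sources the intensities add, so convert each level to linear form, sum, and take 10·log₁₀ of the total.
Σ 10^(L/10) = 10^(80/10) + 10^(90/10) + 10^(83/10) = 1.300e+09.
L_total = 10·log₁₀(1.300e+09) = 91.14 dB.

91.1 dB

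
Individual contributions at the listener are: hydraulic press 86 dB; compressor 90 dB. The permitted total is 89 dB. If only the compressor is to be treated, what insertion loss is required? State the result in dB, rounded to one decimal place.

Everything except the compressor sums to 10^(86/10) = 3.981e+08 in linear terms, 86.00 dB.
The limit corresponds to 10^(89/10) = 7.943e+08; subtracting the fixed part leaves 3.962e+08 for the compressor, i.e. 85.98 dB.
So the compressor must be reduced from 90 to 85.98 dB: IL = 4.02 dB.

4.0 dB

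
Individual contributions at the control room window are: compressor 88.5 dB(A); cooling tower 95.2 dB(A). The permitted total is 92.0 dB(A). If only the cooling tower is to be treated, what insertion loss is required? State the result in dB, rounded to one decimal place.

The untreated sources together contribute 10^(88.5/10) = 7.079e+08, i.e. 88.50 dB(A).
The limit corresponds to 10^(92.0/10) = 1.585e+09; subtracting the fixed part leaves 8.769e+08 for the cooling tower, i.e. 89.43 dB(A).
So the cooling tower must be reduced from 95.2 to 89.43 dB(A): IL = 5.77 dB.

5.8 dB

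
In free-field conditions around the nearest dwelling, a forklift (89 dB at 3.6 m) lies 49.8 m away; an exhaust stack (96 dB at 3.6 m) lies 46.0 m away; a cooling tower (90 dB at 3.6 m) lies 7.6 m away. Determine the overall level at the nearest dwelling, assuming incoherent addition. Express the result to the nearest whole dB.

Propagate each source to the receiver with L = L_ref − 20·log₁₀(r/r_ref), then add intensities.
forklift: 89 − 20·log₁₀(49.8/3.6) = 89 − 22.82 = 66.18 dB.
exhaust stack: 96 − 20·log₁₀(46.0/3.6) = 96 − 22.13 = 73.87 dB.
cooling tower: 90 − 20·log₁₀(7.6/3.6) = 90 − 6.49 = 83.51 dB.
Σ 10^(L/10) = 2.529e+08 → L_total = 10·log₁₀(2.529e+08) = 84.03 dB.

84 dB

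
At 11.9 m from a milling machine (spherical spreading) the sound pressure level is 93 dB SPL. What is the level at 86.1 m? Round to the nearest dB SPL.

76 dB SPL

Point-source attenuation: ΔL = 20·log₁₀(r₂/r₁) = 20·log₁₀(86.1/11.9) = 17.189 dB.
L₂ = 93 − 20·log₁₀(86.1/11.9) = 93 − 17.189 = 75.81 dB SPL.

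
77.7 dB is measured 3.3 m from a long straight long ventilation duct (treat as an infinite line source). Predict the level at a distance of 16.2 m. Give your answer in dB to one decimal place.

Cylindrical spreading from a line source gives a 10·log₁₀(r₂/r₁) drop.
L₂ = 77.7 − 10·log₁₀(16.2/3.3) = 77.7 − 6.910 = 70.79 dB.

70.8 dB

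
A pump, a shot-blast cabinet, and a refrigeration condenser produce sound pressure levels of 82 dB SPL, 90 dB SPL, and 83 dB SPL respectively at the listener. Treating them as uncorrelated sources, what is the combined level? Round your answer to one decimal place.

91.3 dB SPL

Incoherent sources combine by intensity addition: L_total = 10·log₁₀(Σ 10^(L_i/10)).
Σ 10^(L/10) = 10^(82/10) + 10^(90/10) + 10^(83/10) = 1.358e+09.
L_total = 10·log₁₀(1.358e+09) = 91.33 dB SPL.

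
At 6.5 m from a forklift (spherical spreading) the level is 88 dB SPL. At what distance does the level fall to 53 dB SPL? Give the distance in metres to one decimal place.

The 35.0 dB drop corresponds to a distance ratio of 10^(35.0/20) for a point source.
r₂ = 6.5·10^((88−53)/20) = 6.5·10^(35.0/20) = 365.52 m.

365.5 m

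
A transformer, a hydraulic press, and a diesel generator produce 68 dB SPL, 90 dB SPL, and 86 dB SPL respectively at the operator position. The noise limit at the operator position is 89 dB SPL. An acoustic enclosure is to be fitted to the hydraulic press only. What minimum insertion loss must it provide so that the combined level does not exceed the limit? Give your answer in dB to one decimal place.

Fixed contribution from the other sources: Σ 10^(L/10) = 10^(68/10) + 10^(86/10) = 4.044e+08 (86.07 dB SPL).
The limit corresponds to 10^(89/10) = 7.943e+08; subtracting the fixed part leaves 3.899e+08 for the hydraulic press, i.e. 85.91 dB SPL.
Required insertion loss = 90 − 85.91 = 4.09 dB.

4.1 dB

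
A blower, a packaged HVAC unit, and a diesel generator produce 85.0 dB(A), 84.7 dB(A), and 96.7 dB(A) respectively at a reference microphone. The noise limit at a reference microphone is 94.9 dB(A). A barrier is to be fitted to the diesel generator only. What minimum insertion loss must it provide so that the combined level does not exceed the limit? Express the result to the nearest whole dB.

3 dB

Fixed contribution from the other sources: Σ 10^(L/10) = 10^(85.0/10) + 10^(84.7/10) = 6.113e+08 (87.86 dB(A)).
To meet 94.9 dB(A) overall, the treated diesel generator may contribute at most 10^(94.9/10) − 6.113e+08 = 2.479e+09, i.e. 93.94 dB(A).
Required insertion loss = 96.7 − 93.94 = 2.76 dB.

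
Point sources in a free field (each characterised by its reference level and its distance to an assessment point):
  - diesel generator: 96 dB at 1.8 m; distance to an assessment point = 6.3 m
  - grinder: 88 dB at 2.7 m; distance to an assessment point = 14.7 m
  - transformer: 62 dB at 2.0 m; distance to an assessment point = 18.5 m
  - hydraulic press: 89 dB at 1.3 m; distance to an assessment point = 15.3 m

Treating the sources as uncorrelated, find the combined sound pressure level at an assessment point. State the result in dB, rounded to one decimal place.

85.5 dB

Apply inverse-square spreading to bring every level to the receiver, then sum 10^(L/10).
diesel generator: 96 − 20·log₁₀(6.3/1.8) = 96 − 10.88 = 85.12 dB.
grinder: 88 − 20·log₁₀(14.7/2.7) = 88 − 14.72 = 73.28 dB.
transformer: 62 − 20·log₁₀(18.5/2.0) = 62 − 19.32 = 42.68 dB.
hydraulic press: 89 − 20·log₁₀(15.3/1.3) = 89 − 21.41 = 67.59 dB.
Σ 10^(L/10) = 3.520e+08 → L_total = 10·log₁₀(3.520e+08) = 85.47 dB.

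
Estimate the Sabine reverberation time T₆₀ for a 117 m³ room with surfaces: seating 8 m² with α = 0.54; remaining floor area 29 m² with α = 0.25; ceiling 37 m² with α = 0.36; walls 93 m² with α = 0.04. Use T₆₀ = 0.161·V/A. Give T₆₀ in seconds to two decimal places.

A = Σ Sᵢαᵢ = 8·0.54 + 29·0.25 + 37·0.36 + 93·0.04 = 28.61 m².
T₆₀ = 0.161·V/A = 0.161·117/28.61 = 0.658 s.

0.66 s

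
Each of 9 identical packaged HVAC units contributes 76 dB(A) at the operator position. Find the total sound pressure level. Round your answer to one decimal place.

N identical incoherent sources raise the level by 10·log₁₀ N.
L_total = 76 + 10·log₁₀(9) = 76 + 9.542 = 85.54 dB(A).

85.5 dB(A)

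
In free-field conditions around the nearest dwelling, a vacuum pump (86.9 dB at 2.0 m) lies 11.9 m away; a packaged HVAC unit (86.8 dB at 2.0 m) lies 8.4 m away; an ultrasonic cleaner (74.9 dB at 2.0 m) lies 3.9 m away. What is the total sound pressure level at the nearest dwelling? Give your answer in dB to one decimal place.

First find each source's level at the receiver (point-source: −20·log₁₀(r/r_ref)), then combine on an intensity basis.
vacuum pump: 86.9 − 20·log₁₀(11.9/2.0) = 86.9 − 15.49 = 71.41 dB.
packaged HVAC unit: 86.8 − 20·log₁₀(8.4/2.0) = 86.8 − 12.46 = 74.34 dB.
ultrasonic cleaner: 74.9 − 20·log₁₀(3.9/2.0) = 74.9 − 5.80 = 69.10 dB.
Σ 10^(L/10) = 4.909e+07 → L_total = 10·log₁₀(4.909e+07) = 76.91 dB.

76.9 dB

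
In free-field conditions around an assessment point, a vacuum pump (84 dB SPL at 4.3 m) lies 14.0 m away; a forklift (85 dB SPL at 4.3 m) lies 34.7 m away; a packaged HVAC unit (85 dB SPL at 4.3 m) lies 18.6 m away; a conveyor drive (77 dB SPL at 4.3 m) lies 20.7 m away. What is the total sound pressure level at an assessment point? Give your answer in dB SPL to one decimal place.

76.8 dB SPL

Propagate each source to the receiver with L = L_ref − 20·log₁₀(r/r_ref), then add intensities.
vacuum pump: 84 − 20·log₁₀(14.0/4.3) = 84 − 10.25 = 73.75 dB SPL.
forklift: 85 − 20·log₁₀(34.7/4.3) = 85 − 18.14 = 66.86 dB SPL.
packaged HVAC unit: 85 − 20·log₁₀(18.6/4.3) = 85 − 12.72 = 72.28 dB SPL.
conveyor drive: 77 − 20·log₁₀(20.7/4.3) = 77 − 13.65 = 63.35 dB SPL.
Σ 10^(L/10) = 4.762e+07 → L_total = 10·log₁₀(4.762e+07) = 76.78 dB SPL.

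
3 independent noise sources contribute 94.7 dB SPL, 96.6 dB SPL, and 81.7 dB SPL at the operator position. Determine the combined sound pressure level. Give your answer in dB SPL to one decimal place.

98.8 dB SPL

For uncorrelated sources the intensities add, so convert each level to linear form, sum, and take 10·log₁₀ of the total.
Σ 10^(L/10) = 10^(94.7/10) + 10^(96.6/10) + 10^(81.7/10) = 7.670e+09.
L_total = 10·log₁₀(7.670e+09) = 98.85 dB SPL.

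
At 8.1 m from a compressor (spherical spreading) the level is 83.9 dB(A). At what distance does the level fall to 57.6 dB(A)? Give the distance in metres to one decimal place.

167.3 m

The 26.3 dB drop corresponds to a distance ratio of 10^(26.3/20) for a point source.
r₂ = 8.1·10^((83.9−57.6)/20) = 8.1·10^(26.3/20) = 167.30 m.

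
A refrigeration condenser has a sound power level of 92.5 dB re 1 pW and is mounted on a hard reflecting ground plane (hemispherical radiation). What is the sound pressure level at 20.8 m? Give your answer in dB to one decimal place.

58.2 dB

L_p = L_w − 10·log₁₀(2π·r²) with r = 20.8 m.
2π·r² = 2718 m², 10·log₁₀ of that is 34.343 dB.
L_p = 92.5 − 34.343 = 58.16 dB.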